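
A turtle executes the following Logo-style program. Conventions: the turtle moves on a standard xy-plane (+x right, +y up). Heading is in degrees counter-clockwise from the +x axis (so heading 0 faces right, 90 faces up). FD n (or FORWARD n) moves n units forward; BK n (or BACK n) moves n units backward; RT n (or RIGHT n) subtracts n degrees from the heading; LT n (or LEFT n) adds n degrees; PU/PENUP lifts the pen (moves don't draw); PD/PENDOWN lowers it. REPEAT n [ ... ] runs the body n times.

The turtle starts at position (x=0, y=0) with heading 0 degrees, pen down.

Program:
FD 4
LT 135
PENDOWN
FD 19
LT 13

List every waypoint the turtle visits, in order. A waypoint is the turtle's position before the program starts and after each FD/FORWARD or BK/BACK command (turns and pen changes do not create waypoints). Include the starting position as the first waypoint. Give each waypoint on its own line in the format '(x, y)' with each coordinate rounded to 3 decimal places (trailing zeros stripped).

Answer: (0, 0)
(4, 0)
(-9.435, 13.435)

Derivation:
Executing turtle program step by step:
Start: pos=(0,0), heading=0, pen down
FD 4: (0,0) -> (4,0) [heading=0, draw]
LT 135: heading 0 -> 135
PD: pen down
FD 19: (4,0) -> (-9.435,13.435) [heading=135, draw]
LT 13: heading 135 -> 148
Final: pos=(-9.435,13.435), heading=148, 2 segment(s) drawn
Waypoints (3 total):
(0, 0)
(4, 0)
(-9.435, 13.435)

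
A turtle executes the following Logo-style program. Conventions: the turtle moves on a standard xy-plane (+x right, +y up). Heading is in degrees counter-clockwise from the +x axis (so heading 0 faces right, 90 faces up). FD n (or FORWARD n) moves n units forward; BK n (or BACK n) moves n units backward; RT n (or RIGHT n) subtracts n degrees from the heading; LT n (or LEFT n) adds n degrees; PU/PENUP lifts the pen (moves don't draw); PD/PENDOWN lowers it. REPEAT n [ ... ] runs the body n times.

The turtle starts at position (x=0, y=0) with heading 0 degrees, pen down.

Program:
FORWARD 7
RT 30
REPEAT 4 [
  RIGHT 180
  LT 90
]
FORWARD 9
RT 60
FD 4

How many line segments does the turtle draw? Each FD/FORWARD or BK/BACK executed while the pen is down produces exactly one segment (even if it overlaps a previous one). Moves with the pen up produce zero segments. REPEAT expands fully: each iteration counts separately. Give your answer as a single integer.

Executing turtle program step by step:
Start: pos=(0,0), heading=0, pen down
FD 7: (0,0) -> (7,0) [heading=0, draw]
RT 30: heading 0 -> 330
REPEAT 4 [
  -- iteration 1/4 --
  RT 180: heading 330 -> 150
  LT 90: heading 150 -> 240
  -- iteration 2/4 --
  RT 180: heading 240 -> 60
  LT 90: heading 60 -> 150
  -- iteration 3/4 --
  RT 180: heading 150 -> 330
  LT 90: heading 330 -> 60
  -- iteration 4/4 --
  RT 180: heading 60 -> 240
  LT 90: heading 240 -> 330
]
FD 9: (7,0) -> (14.794,-4.5) [heading=330, draw]
RT 60: heading 330 -> 270
FD 4: (14.794,-4.5) -> (14.794,-8.5) [heading=270, draw]
Final: pos=(14.794,-8.5), heading=270, 3 segment(s) drawn
Segments drawn: 3

Answer: 3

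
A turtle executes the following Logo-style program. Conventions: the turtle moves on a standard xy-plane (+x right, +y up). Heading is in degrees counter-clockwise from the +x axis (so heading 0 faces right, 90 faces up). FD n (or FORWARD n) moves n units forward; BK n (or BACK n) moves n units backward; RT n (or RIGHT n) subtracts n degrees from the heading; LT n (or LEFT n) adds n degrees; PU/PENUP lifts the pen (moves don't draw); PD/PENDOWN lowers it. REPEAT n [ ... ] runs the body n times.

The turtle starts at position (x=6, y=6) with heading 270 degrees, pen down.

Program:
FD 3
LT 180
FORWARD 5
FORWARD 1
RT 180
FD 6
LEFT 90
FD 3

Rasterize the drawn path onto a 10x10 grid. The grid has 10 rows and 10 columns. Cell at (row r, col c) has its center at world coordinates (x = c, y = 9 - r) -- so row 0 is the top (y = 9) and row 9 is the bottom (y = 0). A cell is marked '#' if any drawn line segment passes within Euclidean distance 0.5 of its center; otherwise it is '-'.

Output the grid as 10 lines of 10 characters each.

Segment 0: (6,6) -> (6,3)
Segment 1: (6,3) -> (6,8)
Segment 2: (6,8) -> (6,9)
Segment 3: (6,9) -> (6,3)
Segment 4: (6,3) -> (9,3)

Answer: ------#---
------#---
------#---
------#---
------#---
------#---
------####
----------
----------
----------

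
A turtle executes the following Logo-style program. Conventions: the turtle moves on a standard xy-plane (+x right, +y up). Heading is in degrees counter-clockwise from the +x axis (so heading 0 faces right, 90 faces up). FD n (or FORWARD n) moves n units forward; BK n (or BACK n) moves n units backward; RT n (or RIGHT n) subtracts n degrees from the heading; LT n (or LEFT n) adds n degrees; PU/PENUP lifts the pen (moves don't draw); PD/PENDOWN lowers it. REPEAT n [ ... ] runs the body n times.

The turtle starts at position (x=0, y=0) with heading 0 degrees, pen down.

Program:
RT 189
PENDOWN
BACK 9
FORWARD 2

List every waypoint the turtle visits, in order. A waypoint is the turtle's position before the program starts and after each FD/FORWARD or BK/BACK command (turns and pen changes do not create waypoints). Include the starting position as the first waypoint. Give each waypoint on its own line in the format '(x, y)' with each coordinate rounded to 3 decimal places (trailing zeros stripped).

Answer: (0, 0)
(8.889, -1.408)
(6.914, -1.095)

Derivation:
Executing turtle program step by step:
Start: pos=(0,0), heading=0, pen down
RT 189: heading 0 -> 171
PD: pen down
BK 9: (0,0) -> (8.889,-1.408) [heading=171, draw]
FD 2: (8.889,-1.408) -> (6.914,-1.095) [heading=171, draw]
Final: pos=(6.914,-1.095), heading=171, 2 segment(s) drawn
Waypoints (3 total):
(0, 0)
(8.889, -1.408)
(6.914, -1.095)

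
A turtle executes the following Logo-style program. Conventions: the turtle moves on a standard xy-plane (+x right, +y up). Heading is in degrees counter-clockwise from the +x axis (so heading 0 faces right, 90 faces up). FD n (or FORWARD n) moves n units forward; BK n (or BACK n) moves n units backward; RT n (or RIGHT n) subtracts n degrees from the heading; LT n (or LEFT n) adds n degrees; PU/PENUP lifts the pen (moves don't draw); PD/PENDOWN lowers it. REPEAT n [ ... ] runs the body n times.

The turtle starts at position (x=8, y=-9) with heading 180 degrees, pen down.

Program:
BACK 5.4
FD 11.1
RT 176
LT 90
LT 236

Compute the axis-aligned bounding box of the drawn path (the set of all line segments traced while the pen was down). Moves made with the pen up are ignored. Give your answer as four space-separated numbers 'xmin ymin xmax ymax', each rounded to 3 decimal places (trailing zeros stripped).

Executing turtle program step by step:
Start: pos=(8,-9), heading=180, pen down
BK 5.4: (8,-9) -> (13.4,-9) [heading=180, draw]
FD 11.1: (13.4,-9) -> (2.3,-9) [heading=180, draw]
RT 176: heading 180 -> 4
LT 90: heading 4 -> 94
LT 236: heading 94 -> 330
Final: pos=(2.3,-9), heading=330, 2 segment(s) drawn

Segment endpoints: x in {2.3, 8, 13.4}, y in {-9, -9}
xmin=2.3, ymin=-9, xmax=13.4, ymax=-9

Answer: 2.3 -9 13.4 -9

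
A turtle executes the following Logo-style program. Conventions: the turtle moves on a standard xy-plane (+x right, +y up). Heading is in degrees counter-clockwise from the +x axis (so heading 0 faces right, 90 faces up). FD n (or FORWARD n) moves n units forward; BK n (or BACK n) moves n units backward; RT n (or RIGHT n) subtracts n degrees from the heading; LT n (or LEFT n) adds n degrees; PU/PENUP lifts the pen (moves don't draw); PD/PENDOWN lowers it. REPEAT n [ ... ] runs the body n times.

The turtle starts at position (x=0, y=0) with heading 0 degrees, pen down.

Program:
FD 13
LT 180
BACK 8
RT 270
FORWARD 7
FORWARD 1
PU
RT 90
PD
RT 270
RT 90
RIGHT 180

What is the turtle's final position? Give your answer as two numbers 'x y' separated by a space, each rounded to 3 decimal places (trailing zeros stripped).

Answer: 21 -8

Derivation:
Executing turtle program step by step:
Start: pos=(0,0), heading=0, pen down
FD 13: (0,0) -> (13,0) [heading=0, draw]
LT 180: heading 0 -> 180
BK 8: (13,0) -> (21,0) [heading=180, draw]
RT 270: heading 180 -> 270
FD 7: (21,0) -> (21,-7) [heading=270, draw]
FD 1: (21,-7) -> (21,-8) [heading=270, draw]
PU: pen up
RT 90: heading 270 -> 180
PD: pen down
RT 270: heading 180 -> 270
RT 90: heading 270 -> 180
RT 180: heading 180 -> 0
Final: pos=(21,-8), heading=0, 4 segment(s) drawn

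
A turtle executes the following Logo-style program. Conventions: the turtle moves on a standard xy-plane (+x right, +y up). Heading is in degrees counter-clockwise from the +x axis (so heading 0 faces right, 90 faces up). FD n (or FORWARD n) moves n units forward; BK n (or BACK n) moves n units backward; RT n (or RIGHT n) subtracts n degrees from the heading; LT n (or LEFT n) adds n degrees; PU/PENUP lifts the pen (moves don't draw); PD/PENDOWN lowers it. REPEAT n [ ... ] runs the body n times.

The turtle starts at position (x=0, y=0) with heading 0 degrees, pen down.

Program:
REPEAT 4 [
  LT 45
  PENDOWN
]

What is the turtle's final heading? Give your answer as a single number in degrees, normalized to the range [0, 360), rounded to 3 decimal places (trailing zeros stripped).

Executing turtle program step by step:
Start: pos=(0,0), heading=0, pen down
REPEAT 4 [
  -- iteration 1/4 --
  LT 45: heading 0 -> 45
  PD: pen down
  -- iteration 2/4 --
  LT 45: heading 45 -> 90
  PD: pen down
  -- iteration 3/4 --
  LT 45: heading 90 -> 135
  PD: pen down
  -- iteration 4/4 --
  LT 45: heading 135 -> 180
  PD: pen down
]
Final: pos=(0,0), heading=180, 0 segment(s) drawn

Answer: 180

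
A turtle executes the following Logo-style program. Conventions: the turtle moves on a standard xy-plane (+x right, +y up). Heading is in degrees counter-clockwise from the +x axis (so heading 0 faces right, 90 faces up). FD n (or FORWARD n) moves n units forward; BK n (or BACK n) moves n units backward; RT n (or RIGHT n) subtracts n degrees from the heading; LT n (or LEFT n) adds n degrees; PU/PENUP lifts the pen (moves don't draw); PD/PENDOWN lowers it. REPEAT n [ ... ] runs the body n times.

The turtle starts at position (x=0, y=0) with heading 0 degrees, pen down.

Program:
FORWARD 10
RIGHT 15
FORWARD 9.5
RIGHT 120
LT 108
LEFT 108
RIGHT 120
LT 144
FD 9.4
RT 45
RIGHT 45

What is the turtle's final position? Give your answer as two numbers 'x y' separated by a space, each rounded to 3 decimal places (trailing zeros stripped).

Answer: 16.743 6.621

Derivation:
Executing turtle program step by step:
Start: pos=(0,0), heading=0, pen down
FD 10: (0,0) -> (10,0) [heading=0, draw]
RT 15: heading 0 -> 345
FD 9.5: (10,0) -> (19.176,-2.459) [heading=345, draw]
RT 120: heading 345 -> 225
LT 108: heading 225 -> 333
LT 108: heading 333 -> 81
RT 120: heading 81 -> 321
LT 144: heading 321 -> 105
FD 9.4: (19.176,-2.459) -> (16.743,6.621) [heading=105, draw]
RT 45: heading 105 -> 60
RT 45: heading 60 -> 15
Final: pos=(16.743,6.621), heading=15, 3 segment(s) drawn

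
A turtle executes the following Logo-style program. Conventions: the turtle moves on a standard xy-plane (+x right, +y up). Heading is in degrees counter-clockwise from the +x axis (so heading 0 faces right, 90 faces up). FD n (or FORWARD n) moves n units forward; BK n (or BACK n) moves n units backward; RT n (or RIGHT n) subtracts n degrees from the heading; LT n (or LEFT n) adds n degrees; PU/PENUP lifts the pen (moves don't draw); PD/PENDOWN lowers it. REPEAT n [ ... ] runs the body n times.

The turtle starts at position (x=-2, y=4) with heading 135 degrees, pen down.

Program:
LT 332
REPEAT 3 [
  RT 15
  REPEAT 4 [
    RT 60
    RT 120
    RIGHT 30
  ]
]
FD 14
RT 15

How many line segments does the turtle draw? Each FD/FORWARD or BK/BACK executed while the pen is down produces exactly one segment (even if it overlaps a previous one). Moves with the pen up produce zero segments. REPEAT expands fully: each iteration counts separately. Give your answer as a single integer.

Answer: 1

Derivation:
Executing turtle program step by step:
Start: pos=(-2,4), heading=135, pen down
LT 332: heading 135 -> 107
REPEAT 3 [
  -- iteration 1/3 --
  RT 15: heading 107 -> 92
  REPEAT 4 [
    -- iteration 1/4 --
    RT 60: heading 92 -> 32
    RT 120: heading 32 -> 272
    RT 30: heading 272 -> 242
    -- iteration 2/4 --
    RT 60: heading 242 -> 182
    RT 120: heading 182 -> 62
    RT 30: heading 62 -> 32
    -- iteration 3/4 --
    RT 60: heading 32 -> 332
    RT 120: heading 332 -> 212
    RT 30: heading 212 -> 182
    -- iteration 4/4 --
    RT 60: heading 182 -> 122
    RT 120: heading 122 -> 2
    RT 30: heading 2 -> 332
  ]
  -- iteration 2/3 --
  RT 15: heading 332 -> 317
  REPEAT 4 [
    -- iteration 1/4 --
    RT 60: heading 317 -> 257
    RT 120: heading 257 -> 137
    RT 30: heading 137 -> 107
    -- iteration 2/4 --
    RT 60: heading 107 -> 47
    RT 120: heading 47 -> 287
    RT 30: heading 287 -> 257
    -- iteration 3/4 --
    RT 60: heading 257 -> 197
    RT 120: heading 197 -> 77
    RT 30: heading 77 -> 47
    -- iteration 4/4 --
    RT 60: heading 47 -> 347
    RT 120: heading 347 -> 227
    RT 30: heading 227 -> 197
  ]
  -- iteration 3/3 --
  RT 15: heading 197 -> 182
  REPEAT 4 [
    -- iteration 1/4 --
    RT 60: heading 182 -> 122
    RT 120: heading 122 -> 2
    RT 30: heading 2 -> 332
    -- iteration 2/4 --
    RT 60: heading 332 -> 272
    RT 120: heading 272 -> 152
    RT 30: heading 152 -> 122
    -- iteration 3/4 --
    RT 60: heading 122 -> 62
    RT 120: heading 62 -> 302
    RT 30: heading 302 -> 272
    -- iteration 4/4 --
    RT 60: heading 272 -> 212
    RT 120: heading 212 -> 92
    RT 30: heading 92 -> 62
  ]
]
FD 14: (-2,4) -> (4.573,16.361) [heading=62, draw]
RT 15: heading 62 -> 47
Final: pos=(4.573,16.361), heading=47, 1 segment(s) drawn
Segments drawn: 1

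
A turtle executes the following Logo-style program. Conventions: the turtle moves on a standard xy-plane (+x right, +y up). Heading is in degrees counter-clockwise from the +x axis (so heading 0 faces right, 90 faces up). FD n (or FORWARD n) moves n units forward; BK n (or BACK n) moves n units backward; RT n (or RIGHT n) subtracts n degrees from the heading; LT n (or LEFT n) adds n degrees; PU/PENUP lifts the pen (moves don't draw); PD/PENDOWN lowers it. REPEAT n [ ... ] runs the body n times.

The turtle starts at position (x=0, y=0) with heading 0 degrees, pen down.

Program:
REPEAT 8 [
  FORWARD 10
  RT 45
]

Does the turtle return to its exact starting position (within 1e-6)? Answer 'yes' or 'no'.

Executing turtle program step by step:
Start: pos=(0,0), heading=0, pen down
REPEAT 8 [
  -- iteration 1/8 --
  FD 10: (0,0) -> (10,0) [heading=0, draw]
  RT 45: heading 0 -> 315
  -- iteration 2/8 --
  FD 10: (10,0) -> (17.071,-7.071) [heading=315, draw]
  RT 45: heading 315 -> 270
  -- iteration 3/8 --
  FD 10: (17.071,-7.071) -> (17.071,-17.071) [heading=270, draw]
  RT 45: heading 270 -> 225
  -- iteration 4/8 --
  FD 10: (17.071,-17.071) -> (10,-24.142) [heading=225, draw]
  RT 45: heading 225 -> 180
  -- iteration 5/8 --
  FD 10: (10,-24.142) -> (0,-24.142) [heading=180, draw]
  RT 45: heading 180 -> 135
  -- iteration 6/8 --
  FD 10: (0,-24.142) -> (-7.071,-17.071) [heading=135, draw]
  RT 45: heading 135 -> 90
  -- iteration 7/8 --
  FD 10: (-7.071,-17.071) -> (-7.071,-7.071) [heading=90, draw]
  RT 45: heading 90 -> 45
  -- iteration 8/8 --
  FD 10: (-7.071,-7.071) -> (0,0) [heading=45, draw]
  RT 45: heading 45 -> 0
]
Final: pos=(0,0), heading=0, 8 segment(s) drawn

Start position: (0, 0)
Final position: (0, 0)
Distance = 0; < 1e-6 -> CLOSED

Answer: yes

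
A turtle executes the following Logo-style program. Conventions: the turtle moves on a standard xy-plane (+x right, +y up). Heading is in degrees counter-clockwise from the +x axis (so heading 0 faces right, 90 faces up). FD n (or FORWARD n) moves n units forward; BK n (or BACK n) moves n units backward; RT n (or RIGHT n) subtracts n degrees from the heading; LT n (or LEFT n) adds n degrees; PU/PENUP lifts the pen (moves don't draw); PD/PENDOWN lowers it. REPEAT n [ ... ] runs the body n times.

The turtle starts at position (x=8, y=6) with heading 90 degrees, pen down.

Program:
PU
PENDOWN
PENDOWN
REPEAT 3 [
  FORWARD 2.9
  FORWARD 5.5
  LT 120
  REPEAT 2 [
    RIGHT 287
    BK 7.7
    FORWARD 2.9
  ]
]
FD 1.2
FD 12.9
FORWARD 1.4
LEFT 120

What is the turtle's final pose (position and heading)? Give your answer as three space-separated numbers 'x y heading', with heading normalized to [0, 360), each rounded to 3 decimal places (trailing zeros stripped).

Answer: 4.704 13.455 288

Derivation:
Executing turtle program step by step:
Start: pos=(8,6), heading=90, pen down
PU: pen up
PD: pen down
PD: pen down
REPEAT 3 [
  -- iteration 1/3 --
  FD 2.9: (8,6) -> (8,8.9) [heading=90, draw]
  FD 5.5: (8,8.9) -> (8,14.4) [heading=90, draw]
  LT 120: heading 90 -> 210
  REPEAT 2 [
    -- iteration 1/2 --
    RT 287: heading 210 -> 283
    BK 7.7: (8,14.4) -> (6.268,21.903) [heading=283, draw]
    FD 2.9: (6.268,21.903) -> (6.92,19.077) [heading=283, draw]
    -- iteration 2/2 --
    RT 287: heading 283 -> 356
    BK 7.7: (6.92,19.077) -> (-0.761,19.614) [heading=356, draw]
    FD 2.9: (-0.761,19.614) -> (2.132,19.412) [heading=356, draw]
  ]
  -- iteration 2/3 --
  FD 2.9: (2.132,19.412) -> (5.025,19.21) [heading=356, draw]
  FD 5.5: (5.025,19.21) -> (10.511,18.826) [heading=356, draw]
  LT 120: heading 356 -> 116
  REPEAT 2 [
    -- iteration 1/2 --
    RT 287: heading 116 -> 189
    BK 7.7: (10.511,18.826) -> (18.117,20.03) [heading=189, draw]
    FD 2.9: (18.117,20.03) -> (15.252,19.577) [heading=189, draw]
    -- iteration 2/2 --
    RT 287: heading 189 -> 262
    BK 7.7: (15.252,19.577) -> (16.324,27.202) [heading=262, draw]
    FD 2.9: (16.324,27.202) -> (15.92,24.33) [heading=262, draw]
  ]
  -- iteration 3/3 --
  FD 2.9: (15.92,24.33) -> (15.517,21.458) [heading=262, draw]
  FD 5.5: (15.517,21.458) -> (14.751,16.012) [heading=262, draw]
  LT 120: heading 262 -> 22
  REPEAT 2 [
    -- iteration 1/2 --
    RT 287: heading 22 -> 95
    BK 7.7: (14.751,16.012) -> (15.422,8.341) [heading=95, draw]
    FD 2.9: (15.422,8.341) -> (15.17,11.23) [heading=95, draw]
    -- iteration 2/2 --
    RT 287: heading 95 -> 168
    BK 7.7: (15.17,11.23) -> (22.701,9.629) [heading=168, draw]
    FD 2.9: (22.701,9.629) -> (19.865,10.232) [heading=168, draw]
  ]
]
FD 1.2: (19.865,10.232) -> (18.691,10.482) [heading=168, draw]
FD 12.9: (18.691,10.482) -> (6.073,13.164) [heading=168, draw]
FD 1.4: (6.073,13.164) -> (4.704,13.455) [heading=168, draw]
LT 120: heading 168 -> 288
Final: pos=(4.704,13.455), heading=288, 21 segment(s) drawn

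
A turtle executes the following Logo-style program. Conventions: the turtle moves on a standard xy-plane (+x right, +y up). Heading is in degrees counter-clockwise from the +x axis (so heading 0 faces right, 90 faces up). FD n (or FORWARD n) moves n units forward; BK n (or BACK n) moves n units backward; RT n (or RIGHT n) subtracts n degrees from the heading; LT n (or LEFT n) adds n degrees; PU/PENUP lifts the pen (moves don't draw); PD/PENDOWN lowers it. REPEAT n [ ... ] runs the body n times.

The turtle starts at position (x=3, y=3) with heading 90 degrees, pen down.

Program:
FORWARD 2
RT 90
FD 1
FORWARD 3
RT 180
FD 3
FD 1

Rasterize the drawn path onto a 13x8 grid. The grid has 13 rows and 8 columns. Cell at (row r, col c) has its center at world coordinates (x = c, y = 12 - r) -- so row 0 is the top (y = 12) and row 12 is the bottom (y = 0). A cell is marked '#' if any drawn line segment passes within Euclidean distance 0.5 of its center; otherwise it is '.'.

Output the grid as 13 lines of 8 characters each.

Segment 0: (3,3) -> (3,5)
Segment 1: (3,5) -> (4,5)
Segment 2: (4,5) -> (7,5)
Segment 3: (7,5) -> (4,5)
Segment 4: (4,5) -> (3,5)

Answer: ........
........
........
........
........
........
........
...#####
...#....
...#....
........
........
........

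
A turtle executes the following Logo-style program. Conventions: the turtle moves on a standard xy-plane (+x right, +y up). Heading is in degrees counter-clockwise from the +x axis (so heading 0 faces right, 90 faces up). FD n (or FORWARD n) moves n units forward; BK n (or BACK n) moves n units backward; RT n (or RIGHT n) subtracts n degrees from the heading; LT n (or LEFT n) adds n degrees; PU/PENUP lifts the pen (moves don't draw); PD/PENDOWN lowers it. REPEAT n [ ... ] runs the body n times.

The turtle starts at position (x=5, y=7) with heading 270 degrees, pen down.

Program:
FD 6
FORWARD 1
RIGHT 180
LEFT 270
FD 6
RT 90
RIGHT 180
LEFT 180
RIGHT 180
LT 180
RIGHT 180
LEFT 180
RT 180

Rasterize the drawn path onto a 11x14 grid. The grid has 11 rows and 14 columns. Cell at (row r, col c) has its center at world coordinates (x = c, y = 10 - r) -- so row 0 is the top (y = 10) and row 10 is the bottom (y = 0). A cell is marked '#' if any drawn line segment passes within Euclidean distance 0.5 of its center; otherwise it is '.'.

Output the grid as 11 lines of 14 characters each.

Answer: ..............
..............
..............
.....#........
.....#........
.....#........
.....#........
.....#........
.....#........
.....#........
.....#######..

Derivation:
Segment 0: (5,7) -> (5,1)
Segment 1: (5,1) -> (5,0)
Segment 2: (5,0) -> (11,-0)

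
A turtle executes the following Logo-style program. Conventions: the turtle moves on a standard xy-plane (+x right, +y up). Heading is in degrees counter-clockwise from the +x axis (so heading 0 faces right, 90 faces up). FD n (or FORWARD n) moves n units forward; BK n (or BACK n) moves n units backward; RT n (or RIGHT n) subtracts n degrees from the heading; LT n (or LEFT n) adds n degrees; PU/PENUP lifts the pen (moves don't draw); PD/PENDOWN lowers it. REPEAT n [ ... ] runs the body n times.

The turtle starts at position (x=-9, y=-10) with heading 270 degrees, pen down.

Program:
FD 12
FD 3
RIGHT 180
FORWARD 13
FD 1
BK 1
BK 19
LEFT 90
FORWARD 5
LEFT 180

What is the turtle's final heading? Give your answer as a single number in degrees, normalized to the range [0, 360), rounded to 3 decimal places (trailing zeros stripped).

Executing turtle program step by step:
Start: pos=(-9,-10), heading=270, pen down
FD 12: (-9,-10) -> (-9,-22) [heading=270, draw]
FD 3: (-9,-22) -> (-9,-25) [heading=270, draw]
RT 180: heading 270 -> 90
FD 13: (-9,-25) -> (-9,-12) [heading=90, draw]
FD 1: (-9,-12) -> (-9,-11) [heading=90, draw]
BK 1: (-9,-11) -> (-9,-12) [heading=90, draw]
BK 19: (-9,-12) -> (-9,-31) [heading=90, draw]
LT 90: heading 90 -> 180
FD 5: (-9,-31) -> (-14,-31) [heading=180, draw]
LT 180: heading 180 -> 0
Final: pos=(-14,-31), heading=0, 7 segment(s) drawn

Answer: 0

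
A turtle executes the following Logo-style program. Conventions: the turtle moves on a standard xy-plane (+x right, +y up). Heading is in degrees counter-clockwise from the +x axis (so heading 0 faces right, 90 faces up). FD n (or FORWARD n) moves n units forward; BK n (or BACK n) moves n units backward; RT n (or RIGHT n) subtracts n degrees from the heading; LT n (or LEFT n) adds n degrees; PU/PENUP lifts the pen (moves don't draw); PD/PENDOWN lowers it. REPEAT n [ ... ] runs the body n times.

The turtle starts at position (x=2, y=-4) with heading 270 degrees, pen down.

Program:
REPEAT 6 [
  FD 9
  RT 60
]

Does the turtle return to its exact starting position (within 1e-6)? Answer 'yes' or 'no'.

Answer: yes

Derivation:
Executing turtle program step by step:
Start: pos=(2,-4), heading=270, pen down
REPEAT 6 [
  -- iteration 1/6 --
  FD 9: (2,-4) -> (2,-13) [heading=270, draw]
  RT 60: heading 270 -> 210
  -- iteration 2/6 --
  FD 9: (2,-13) -> (-5.794,-17.5) [heading=210, draw]
  RT 60: heading 210 -> 150
  -- iteration 3/6 --
  FD 9: (-5.794,-17.5) -> (-13.588,-13) [heading=150, draw]
  RT 60: heading 150 -> 90
  -- iteration 4/6 --
  FD 9: (-13.588,-13) -> (-13.588,-4) [heading=90, draw]
  RT 60: heading 90 -> 30
  -- iteration 5/6 --
  FD 9: (-13.588,-4) -> (-5.794,0.5) [heading=30, draw]
  RT 60: heading 30 -> 330
  -- iteration 6/6 --
  FD 9: (-5.794,0.5) -> (2,-4) [heading=330, draw]
  RT 60: heading 330 -> 270
]
Final: pos=(2,-4), heading=270, 6 segment(s) drawn

Start position: (2, -4)
Final position: (2, -4)
Distance = 0; < 1e-6 -> CLOSED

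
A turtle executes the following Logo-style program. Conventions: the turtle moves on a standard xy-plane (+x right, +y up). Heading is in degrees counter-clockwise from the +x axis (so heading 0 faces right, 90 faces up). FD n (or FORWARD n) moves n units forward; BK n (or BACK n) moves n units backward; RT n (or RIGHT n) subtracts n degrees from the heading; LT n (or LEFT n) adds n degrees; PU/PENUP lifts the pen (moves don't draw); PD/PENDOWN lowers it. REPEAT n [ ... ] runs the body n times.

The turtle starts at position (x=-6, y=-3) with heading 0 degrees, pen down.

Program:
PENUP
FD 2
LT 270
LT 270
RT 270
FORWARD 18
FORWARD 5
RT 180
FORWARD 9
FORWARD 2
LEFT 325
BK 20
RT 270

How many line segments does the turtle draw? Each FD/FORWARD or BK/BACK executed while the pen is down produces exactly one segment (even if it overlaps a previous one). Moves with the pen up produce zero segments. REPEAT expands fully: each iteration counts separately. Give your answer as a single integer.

Executing turtle program step by step:
Start: pos=(-6,-3), heading=0, pen down
PU: pen up
FD 2: (-6,-3) -> (-4,-3) [heading=0, move]
LT 270: heading 0 -> 270
LT 270: heading 270 -> 180
RT 270: heading 180 -> 270
FD 18: (-4,-3) -> (-4,-21) [heading=270, move]
FD 5: (-4,-21) -> (-4,-26) [heading=270, move]
RT 180: heading 270 -> 90
FD 9: (-4,-26) -> (-4,-17) [heading=90, move]
FD 2: (-4,-17) -> (-4,-15) [heading=90, move]
LT 325: heading 90 -> 55
BK 20: (-4,-15) -> (-15.472,-31.383) [heading=55, move]
RT 270: heading 55 -> 145
Final: pos=(-15.472,-31.383), heading=145, 0 segment(s) drawn
Segments drawn: 0

Answer: 0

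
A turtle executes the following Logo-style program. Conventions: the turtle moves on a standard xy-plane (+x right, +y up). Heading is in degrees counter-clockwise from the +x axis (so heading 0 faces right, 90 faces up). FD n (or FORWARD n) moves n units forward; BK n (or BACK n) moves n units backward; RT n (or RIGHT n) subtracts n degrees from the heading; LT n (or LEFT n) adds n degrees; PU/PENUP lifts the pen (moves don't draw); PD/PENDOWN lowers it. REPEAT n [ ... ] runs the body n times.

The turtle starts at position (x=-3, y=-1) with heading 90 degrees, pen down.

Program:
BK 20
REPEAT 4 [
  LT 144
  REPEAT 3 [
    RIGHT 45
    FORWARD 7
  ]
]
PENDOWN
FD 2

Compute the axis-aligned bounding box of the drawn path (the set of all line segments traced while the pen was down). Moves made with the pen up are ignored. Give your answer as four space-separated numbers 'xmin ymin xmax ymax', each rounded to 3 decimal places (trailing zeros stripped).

Executing turtle program step by step:
Start: pos=(-3,-1), heading=90, pen down
BK 20: (-3,-1) -> (-3,-21) [heading=90, draw]
REPEAT 4 [
  -- iteration 1/4 --
  LT 144: heading 90 -> 234
  REPEAT 3 [
    -- iteration 1/3 --
    RT 45: heading 234 -> 189
    FD 7: (-3,-21) -> (-9.914,-22.095) [heading=189, draw]
    -- iteration 2/3 --
    RT 45: heading 189 -> 144
    FD 7: (-9.914,-22.095) -> (-15.577,-17.981) [heading=144, draw]
    -- iteration 3/3 --
    RT 45: heading 144 -> 99
    FD 7: (-15.577,-17.981) -> (-16.672,-11.067) [heading=99, draw]
  ]
  -- iteration 2/4 --
  LT 144: heading 99 -> 243
  REPEAT 3 [
    -- iteration 1/3 --
    RT 45: heading 243 -> 198
    FD 7: (-16.672,-11.067) -> (-23.329,-13.23) [heading=198, draw]
    -- iteration 2/3 --
    RT 45: heading 198 -> 153
    FD 7: (-23.329,-13.23) -> (-29.566,-10.052) [heading=153, draw]
    -- iteration 3/3 --
    RT 45: heading 153 -> 108
    FD 7: (-29.566,-10.052) -> (-31.73,-3.395) [heading=108, draw]
  ]
  -- iteration 3/4 --
  LT 144: heading 108 -> 252
  REPEAT 3 [
    -- iteration 1/3 --
    RT 45: heading 252 -> 207
    FD 7: (-31.73,-3.395) -> (-37.967,-6.572) [heading=207, draw]
    -- iteration 2/3 --
    RT 45: heading 207 -> 162
    FD 7: (-37.967,-6.572) -> (-44.624,-4.409) [heading=162, draw]
    -- iteration 3/3 --
    RT 45: heading 162 -> 117
    FD 7: (-44.624,-4.409) -> (-47.802,1.828) [heading=117, draw]
  ]
  -- iteration 4/4 --
  LT 144: heading 117 -> 261
  REPEAT 3 [
    -- iteration 1/3 --
    RT 45: heading 261 -> 216
    FD 7: (-47.802,1.828) -> (-53.465,-2.287) [heading=216, draw]
    -- iteration 2/3 --
    RT 45: heading 216 -> 171
    FD 7: (-53.465,-2.287) -> (-60.379,-1.192) [heading=171, draw]
    -- iteration 3/3 --
    RT 45: heading 171 -> 126
    FD 7: (-60.379,-1.192) -> (-64.493,4.471) [heading=126, draw]
  ]
]
PD: pen down
FD 2: (-64.493,4.471) -> (-65.669,6.089) [heading=126, draw]
Final: pos=(-65.669,6.089), heading=126, 14 segment(s) drawn

Segment endpoints: x in {-65.669, -64.493, -60.379, -53.465, -47.802, -44.624, -37.967, -31.73, -29.566, -23.329, -16.672, -15.577, -9.914, -3, -3}, y in {-22.095, -21, -17.981, -13.23, -11.067, -10.052, -6.572, -4.409, -3.395, -2.287, -1.192, -1, 1.828, 4.471, 6.089}
xmin=-65.669, ymin=-22.095, xmax=-3, ymax=6.089

Answer: -65.669 -22.095 -3 6.089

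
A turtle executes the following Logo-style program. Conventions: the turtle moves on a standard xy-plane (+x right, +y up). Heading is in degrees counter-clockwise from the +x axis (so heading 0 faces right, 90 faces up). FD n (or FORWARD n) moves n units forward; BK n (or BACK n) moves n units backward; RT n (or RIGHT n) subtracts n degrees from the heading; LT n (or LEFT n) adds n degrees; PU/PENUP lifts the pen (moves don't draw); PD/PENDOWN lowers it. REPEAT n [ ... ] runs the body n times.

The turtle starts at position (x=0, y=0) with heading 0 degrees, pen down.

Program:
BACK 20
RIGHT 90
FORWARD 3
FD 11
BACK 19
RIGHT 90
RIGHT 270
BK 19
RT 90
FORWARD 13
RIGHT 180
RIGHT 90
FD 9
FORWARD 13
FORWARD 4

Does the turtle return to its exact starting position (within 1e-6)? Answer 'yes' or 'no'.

Executing turtle program step by step:
Start: pos=(0,0), heading=0, pen down
BK 20: (0,0) -> (-20,0) [heading=0, draw]
RT 90: heading 0 -> 270
FD 3: (-20,0) -> (-20,-3) [heading=270, draw]
FD 11: (-20,-3) -> (-20,-14) [heading=270, draw]
BK 19: (-20,-14) -> (-20,5) [heading=270, draw]
RT 90: heading 270 -> 180
RT 270: heading 180 -> 270
BK 19: (-20,5) -> (-20,24) [heading=270, draw]
RT 90: heading 270 -> 180
FD 13: (-20,24) -> (-33,24) [heading=180, draw]
RT 180: heading 180 -> 0
RT 90: heading 0 -> 270
FD 9: (-33,24) -> (-33,15) [heading=270, draw]
FD 13: (-33,15) -> (-33,2) [heading=270, draw]
FD 4: (-33,2) -> (-33,-2) [heading=270, draw]
Final: pos=(-33,-2), heading=270, 9 segment(s) drawn

Start position: (0, 0)
Final position: (-33, -2)
Distance = 33.061; >= 1e-6 -> NOT closed

Answer: no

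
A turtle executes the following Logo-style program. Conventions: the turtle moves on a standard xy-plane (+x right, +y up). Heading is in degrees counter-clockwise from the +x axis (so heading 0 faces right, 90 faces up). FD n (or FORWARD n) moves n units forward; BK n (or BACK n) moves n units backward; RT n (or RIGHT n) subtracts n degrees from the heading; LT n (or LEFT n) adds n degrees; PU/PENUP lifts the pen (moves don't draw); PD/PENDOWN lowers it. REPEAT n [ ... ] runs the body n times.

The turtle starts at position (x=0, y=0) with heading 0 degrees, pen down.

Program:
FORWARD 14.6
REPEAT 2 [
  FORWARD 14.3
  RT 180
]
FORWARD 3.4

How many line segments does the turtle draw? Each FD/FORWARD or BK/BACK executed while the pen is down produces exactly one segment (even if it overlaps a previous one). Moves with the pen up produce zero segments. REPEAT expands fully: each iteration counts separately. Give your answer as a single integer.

Executing turtle program step by step:
Start: pos=(0,0), heading=0, pen down
FD 14.6: (0,0) -> (14.6,0) [heading=0, draw]
REPEAT 2 [
  -- iteration 1/2 --
  FD 14.3: (14.6,0) -> (28.9,0) [heading=0, draw]
  RT 180: heading 0 -> 180
  -- iteration 2/2 --
  FD 14.3: (28.9,0) -> (14.6,0) [heading=180, draw]
  RT 180: heading 180 -> 0
]
FD 3.4: (14.6,0) -> (18,0) [heading=0, draw]
Final: pos=(18,0), heading=0, 4 segment(s) drawn
Segments drawn: 4

Answer: 4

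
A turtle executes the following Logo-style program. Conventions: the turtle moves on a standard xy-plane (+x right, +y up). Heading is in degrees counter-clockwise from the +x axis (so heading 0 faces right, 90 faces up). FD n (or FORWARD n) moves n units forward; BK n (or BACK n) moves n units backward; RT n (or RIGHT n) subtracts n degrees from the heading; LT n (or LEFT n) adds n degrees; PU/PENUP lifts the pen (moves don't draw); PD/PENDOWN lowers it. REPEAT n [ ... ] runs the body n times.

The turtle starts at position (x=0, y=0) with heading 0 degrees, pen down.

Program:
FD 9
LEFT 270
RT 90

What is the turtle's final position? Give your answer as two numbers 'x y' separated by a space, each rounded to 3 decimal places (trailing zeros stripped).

Answer: 9 0

Derivation:
Executing turtle program step by step:
Start: pos=(0,0), heading=0, pen down
FD 9: (0,0) -> (9,0) [heading=0, draw]
LT 270: heading 0 -> 270
RT 90: heading 270 -> 180
Final: pos=(9,0), heading=180, 1 segment(s) drawn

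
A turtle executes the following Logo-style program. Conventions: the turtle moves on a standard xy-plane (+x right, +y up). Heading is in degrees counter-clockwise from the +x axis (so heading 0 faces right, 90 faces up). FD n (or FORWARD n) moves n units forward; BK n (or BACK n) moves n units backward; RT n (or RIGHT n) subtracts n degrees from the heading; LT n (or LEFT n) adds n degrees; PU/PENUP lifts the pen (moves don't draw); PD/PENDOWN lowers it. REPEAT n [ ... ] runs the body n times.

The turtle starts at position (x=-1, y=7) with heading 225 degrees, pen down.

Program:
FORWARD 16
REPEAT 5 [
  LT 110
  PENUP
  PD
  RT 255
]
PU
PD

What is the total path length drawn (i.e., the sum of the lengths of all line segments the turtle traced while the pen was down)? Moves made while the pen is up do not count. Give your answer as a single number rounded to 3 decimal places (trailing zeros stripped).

Answer: 16

Derivation:
Executing turtle program step by step:
Start: pos=(-1,7), heading=225, pen down
FD 16: (-1,7) -> (-12.314,-4.314) [heading=225, draw]
REPEAT 5 [
  -- iteration 1/5 --
  LT 110: heading 225 -> 335
  PU: pen up
  PD: pen down
  RT 255: heading 335 -> 80
  -- iteration 2/5 --
  LT 110: heading 80 -> 190
  PU: pen up
  PD: pen down
  RT 255: heading 190 -> 295
  -- iteration 3/5 --
  LT 110: heading 295 -> 45
  PU: pen up
  PD: pen down
  RT 255: heading 45 -> 150
  -- iteration 4/5 --
  LT 110: heading 150 -> 260
  PU: pen up
  PD: pen down
  RT 255: heading 260 -> 5
  -- iteration 5/5 --
  LT 110: heading 5 -> 115
  PU: pen up
  PD: pen down
  RT 255: heading 115 -> 220
]
PU: pen up
PD: pen down
Final: pos=(-12.314,-4.314), heading=220, 1 segment(s) drawn

Segment lengths:
  seg 1: (-1,7) -> (-12.314,-4.314), length = 16
Total = 16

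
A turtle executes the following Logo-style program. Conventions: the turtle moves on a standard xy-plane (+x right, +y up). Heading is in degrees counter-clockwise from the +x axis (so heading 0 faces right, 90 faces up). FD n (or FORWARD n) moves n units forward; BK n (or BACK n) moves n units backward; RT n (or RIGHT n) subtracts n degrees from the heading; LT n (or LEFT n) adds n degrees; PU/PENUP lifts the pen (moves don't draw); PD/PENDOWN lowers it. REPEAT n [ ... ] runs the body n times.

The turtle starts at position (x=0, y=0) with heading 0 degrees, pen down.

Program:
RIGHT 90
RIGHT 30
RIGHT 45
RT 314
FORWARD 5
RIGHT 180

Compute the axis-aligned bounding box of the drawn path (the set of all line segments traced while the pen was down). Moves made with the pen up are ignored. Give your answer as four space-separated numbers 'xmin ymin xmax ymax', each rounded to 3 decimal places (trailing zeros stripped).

Executing turtle program step by step:
Start: pos=(0,0), heading=0, pen down
RT 90: heading 0 -> 270
RT 30: heading 270 -> 240
RT 45: heading 240 -> 195
RT 314: heading 195 -> 241
FD 5: (0,0) -> (-2.424,-4.373) [heading=241, draw]
RT 180: heading 241 -> 61
Final: pos=(-2.424,-4.373), heading=61, 1 segment(s) drawn

Segment endpoints: x in {-2.424, 0}, y in {-4.373, 0}
xmin=-2.424, ymin=-4.373, xmax=0, ymax=0

Answer: -2.424 -4.373 0 0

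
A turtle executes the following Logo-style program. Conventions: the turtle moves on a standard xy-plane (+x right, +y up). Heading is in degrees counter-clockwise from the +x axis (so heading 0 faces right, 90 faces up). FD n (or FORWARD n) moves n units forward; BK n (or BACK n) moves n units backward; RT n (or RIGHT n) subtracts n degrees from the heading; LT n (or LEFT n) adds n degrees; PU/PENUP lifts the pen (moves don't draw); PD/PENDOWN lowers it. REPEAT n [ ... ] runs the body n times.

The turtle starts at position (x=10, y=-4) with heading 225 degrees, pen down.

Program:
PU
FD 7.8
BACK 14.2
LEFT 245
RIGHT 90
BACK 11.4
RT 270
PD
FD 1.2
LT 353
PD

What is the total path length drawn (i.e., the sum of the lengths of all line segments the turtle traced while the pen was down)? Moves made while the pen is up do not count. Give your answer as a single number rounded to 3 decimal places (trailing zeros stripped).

Answer: 1.2

Derivation:
Executing turtle program step by step:
Start: pos=(10,-4), heading=225, pen down
PU: pen up
FD 7.8: (10,-4) -> (4.485,-9.515) [heading=225, move]
BK 14.2: (4.485,-9.515) -> (14.525,0.525) [heading=225, move]
LT 245: heading 225 -> 110
RT 90: heading 110 -> 20
BK 11.4: (14.525,0.525) -> (3.813,-3.374) [heading=20, move]
RT 270: heading 20 -> 110
PD: pen down
FD 1.2: (3.813,-3.374) -> (3.403,-2.246) [heading=110, draw]
LT 353: heading 110 -> 103
PD: pen down
Final: pos=(3.403,-2.246), heading=103, 1 segment(s) drawn

Segment lengths:
  seg 1: (3.813,-3.374) -> (3.403,-2.246), length = 1.2
Total = 1.2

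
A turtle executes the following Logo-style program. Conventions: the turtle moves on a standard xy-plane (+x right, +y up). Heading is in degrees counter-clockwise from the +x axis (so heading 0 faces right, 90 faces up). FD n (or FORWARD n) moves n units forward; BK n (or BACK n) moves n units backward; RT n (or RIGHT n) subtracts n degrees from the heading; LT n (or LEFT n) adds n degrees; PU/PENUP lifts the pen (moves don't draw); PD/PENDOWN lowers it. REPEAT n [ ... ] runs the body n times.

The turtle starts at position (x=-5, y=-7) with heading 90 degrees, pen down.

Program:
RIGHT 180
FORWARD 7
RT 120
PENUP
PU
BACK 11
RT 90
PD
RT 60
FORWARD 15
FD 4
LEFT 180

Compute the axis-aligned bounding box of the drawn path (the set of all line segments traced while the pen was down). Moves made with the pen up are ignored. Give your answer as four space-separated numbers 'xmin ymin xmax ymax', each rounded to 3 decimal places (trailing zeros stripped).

Executing turtle program step by step:
Start: pos=(-5,-7), heading=90, pen down
RT 180: heading 90 -> 270
FD 7: (-5,-7) -> (-5,-14) [heading=270, draw]
RT 120: heading 270 -> 150
PU: pen up
PU: pen up
BK 11: (-5,-14) -> (4.526,-19.5) [heading=150, move]
RT 90: heading 150 -> 60
PD: pen down
RT 60: heading 60 -> 0
FD 15: (4.526,-19.5) -> (19.526,-19.5) [heading=0, draw]
FD 4: (19.526,-19.5) -> (23.526,-19.5) [heading=0, draw]
LT 180: heading 0 -> 180
Final: pos=(23.526,-19.5), heading=180, 3 segment(s) drawn

Segment endpoints: x in {-5, 4.526, 19.526, 23.526}, y in {-19.5, -19.5, -14, -7}
xmin=-5, ymin=-19.5, xmax=23.526, ymax=-7

Answer: -5 -19.5 23.526 -7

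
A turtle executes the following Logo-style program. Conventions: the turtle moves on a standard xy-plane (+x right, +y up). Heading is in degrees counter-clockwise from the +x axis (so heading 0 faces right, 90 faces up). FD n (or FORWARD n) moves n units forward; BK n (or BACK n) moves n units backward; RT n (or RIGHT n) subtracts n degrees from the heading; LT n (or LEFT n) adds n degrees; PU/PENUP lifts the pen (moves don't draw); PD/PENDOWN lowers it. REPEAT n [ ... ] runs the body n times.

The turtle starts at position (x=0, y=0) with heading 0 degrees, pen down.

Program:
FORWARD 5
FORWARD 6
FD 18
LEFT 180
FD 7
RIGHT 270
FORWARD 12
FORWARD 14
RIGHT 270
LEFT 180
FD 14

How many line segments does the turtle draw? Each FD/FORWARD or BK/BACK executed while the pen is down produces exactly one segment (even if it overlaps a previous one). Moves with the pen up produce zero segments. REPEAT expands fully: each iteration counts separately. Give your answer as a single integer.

Answer: 7

Derivation:
Executing turtle program step by step:
Start: pos=(0,0), heading=0, pen down
FD 5: (0,0) -> (5,0) [heading=0, draw]
FD 6: (5,0) -> (11,0) [heading=0, draw]
FD 18: (11,0) -> (29,0) [heading=0, draw]
LT 180: heading 0 -> 180
FD 7: (29,0) -> (22,0) [heading=180, draw]
RT 270: heading 180 -> 270
FD 12: (22,0) -> (22,-12) [heading=270, draw]
FD 14: (22,-12) -> (22,-26) [heading=270, draw]
RT 270: heading 270 -> 0
LT 180: heading 0 -> 180
FD 14: (22,-26) -> (8,-26) [heading=180, draw]
Final: pos=(8,-26), heading=180, 7 segment(s) drawn
Segments drawn: 7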